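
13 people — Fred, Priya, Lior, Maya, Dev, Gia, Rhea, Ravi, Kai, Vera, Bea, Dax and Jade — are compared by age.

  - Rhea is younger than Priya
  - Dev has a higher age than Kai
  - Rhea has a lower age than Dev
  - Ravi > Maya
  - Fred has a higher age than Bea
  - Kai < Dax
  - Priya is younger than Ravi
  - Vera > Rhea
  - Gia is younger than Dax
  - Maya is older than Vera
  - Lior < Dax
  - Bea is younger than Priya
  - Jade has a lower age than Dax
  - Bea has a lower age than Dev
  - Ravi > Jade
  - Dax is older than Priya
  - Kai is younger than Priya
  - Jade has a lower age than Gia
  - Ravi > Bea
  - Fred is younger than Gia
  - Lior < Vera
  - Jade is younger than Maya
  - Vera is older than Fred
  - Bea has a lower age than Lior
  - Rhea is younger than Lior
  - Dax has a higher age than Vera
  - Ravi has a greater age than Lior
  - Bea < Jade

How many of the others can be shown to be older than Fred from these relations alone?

5

From Fred the given relations immediately reach Gia, Vera.
From those, Dax, Maya — 4 in total.
From those, Ravi — 5 in total.
No other element is forced above Fred by the given relations, so the count is 5.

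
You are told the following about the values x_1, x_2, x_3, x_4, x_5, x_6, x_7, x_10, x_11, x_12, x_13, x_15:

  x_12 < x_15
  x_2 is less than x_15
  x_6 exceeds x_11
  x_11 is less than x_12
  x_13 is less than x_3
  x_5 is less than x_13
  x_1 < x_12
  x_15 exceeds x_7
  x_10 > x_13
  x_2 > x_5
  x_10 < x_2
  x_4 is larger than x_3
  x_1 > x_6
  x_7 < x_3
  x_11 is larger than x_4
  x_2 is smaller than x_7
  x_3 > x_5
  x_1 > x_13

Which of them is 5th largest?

x_11

The consecutive relations fix a unique order: x_5 < x_13 < x_10 < x_2 < x_7 < x_3 < x_4 < x_11 < x_6 < x_1 < x_12 < x_15.
Counting 5 from the largest end gives x_11.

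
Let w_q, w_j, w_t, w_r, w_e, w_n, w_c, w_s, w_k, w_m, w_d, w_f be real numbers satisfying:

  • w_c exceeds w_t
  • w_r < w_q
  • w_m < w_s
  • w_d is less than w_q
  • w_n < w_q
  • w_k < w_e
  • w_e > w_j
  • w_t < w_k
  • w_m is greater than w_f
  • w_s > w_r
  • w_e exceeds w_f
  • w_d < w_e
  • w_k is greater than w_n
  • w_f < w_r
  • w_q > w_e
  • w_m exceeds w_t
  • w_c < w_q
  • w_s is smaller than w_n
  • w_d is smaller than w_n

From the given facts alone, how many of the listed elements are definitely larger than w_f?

The elements the relations force above w_f are w_m, w_r, w_s, w_n, w_k, w_e, w_q — no chain reaches any other.
That is 7.

7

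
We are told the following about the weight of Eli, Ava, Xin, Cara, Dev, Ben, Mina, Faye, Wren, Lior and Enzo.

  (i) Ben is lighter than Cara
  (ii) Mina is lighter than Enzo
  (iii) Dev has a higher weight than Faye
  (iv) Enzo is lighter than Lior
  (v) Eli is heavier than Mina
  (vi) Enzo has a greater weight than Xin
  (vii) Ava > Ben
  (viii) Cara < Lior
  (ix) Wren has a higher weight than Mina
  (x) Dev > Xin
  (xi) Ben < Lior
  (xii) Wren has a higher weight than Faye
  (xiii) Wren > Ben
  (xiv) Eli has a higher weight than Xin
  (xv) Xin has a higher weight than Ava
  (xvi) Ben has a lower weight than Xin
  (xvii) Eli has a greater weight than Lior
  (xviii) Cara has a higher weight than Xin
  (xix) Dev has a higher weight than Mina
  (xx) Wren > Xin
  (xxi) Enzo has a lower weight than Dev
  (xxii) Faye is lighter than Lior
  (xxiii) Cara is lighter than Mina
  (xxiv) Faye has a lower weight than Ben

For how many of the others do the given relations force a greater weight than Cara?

6

The elements the relations force above Cara are Mina, Enzo, Lior, Dev, Wren, Eli — no chain reaches any other.
That is 6.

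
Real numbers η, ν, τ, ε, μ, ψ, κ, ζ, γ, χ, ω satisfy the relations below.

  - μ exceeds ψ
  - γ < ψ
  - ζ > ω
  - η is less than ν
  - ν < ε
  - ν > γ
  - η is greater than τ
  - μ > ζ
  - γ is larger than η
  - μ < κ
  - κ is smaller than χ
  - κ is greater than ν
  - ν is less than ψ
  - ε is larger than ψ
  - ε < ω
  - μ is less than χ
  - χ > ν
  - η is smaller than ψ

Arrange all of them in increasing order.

τ < η < γ < ν < ψ < ε < ω < ζ < μ < κ < χ

The consecutive links are each given: τ < η; η < γ; γ < ν; ν < ψ; ψ < ε; ε < ω; ω < ζ; ζ < μ; μ < κ; κ < χ.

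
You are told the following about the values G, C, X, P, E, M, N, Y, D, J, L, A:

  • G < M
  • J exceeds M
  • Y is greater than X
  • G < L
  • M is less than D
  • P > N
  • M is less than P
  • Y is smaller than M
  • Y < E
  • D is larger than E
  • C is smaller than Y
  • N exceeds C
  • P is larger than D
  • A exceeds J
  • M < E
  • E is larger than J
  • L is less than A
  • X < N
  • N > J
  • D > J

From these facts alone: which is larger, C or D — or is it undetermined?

C < Y and Y < M give C < M.
With M < J: C < Y < M < J.
With J < E: C < Y < M < J < E.
With E < D: C < Y < M < J < E < D.
So D is larger.

D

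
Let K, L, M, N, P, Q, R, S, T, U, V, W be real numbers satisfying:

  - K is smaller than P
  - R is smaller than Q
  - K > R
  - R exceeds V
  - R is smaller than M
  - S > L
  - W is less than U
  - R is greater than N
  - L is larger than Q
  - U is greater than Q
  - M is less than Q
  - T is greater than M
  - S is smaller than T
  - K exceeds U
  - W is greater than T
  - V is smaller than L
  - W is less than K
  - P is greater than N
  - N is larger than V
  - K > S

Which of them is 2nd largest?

K

The consecutive relations fix a unique order: V < N < R < M < Q < L < S < T < W < U < K < P.
The 2nd largest is K.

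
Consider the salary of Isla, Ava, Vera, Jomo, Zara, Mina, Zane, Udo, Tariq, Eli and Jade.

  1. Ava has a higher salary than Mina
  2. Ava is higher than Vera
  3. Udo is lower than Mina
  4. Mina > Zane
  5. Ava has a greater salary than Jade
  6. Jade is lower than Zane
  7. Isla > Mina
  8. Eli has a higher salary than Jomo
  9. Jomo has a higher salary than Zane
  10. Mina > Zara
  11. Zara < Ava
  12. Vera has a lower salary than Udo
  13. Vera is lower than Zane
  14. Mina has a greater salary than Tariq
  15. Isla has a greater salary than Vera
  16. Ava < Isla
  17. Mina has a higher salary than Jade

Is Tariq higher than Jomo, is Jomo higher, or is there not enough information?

undetermined

Following every chain through Tariq: above Tariq we get Mina, Ava, Isla.
Jomo is not reached, and no chain runs the other way from Jomo to Tariq.
So the given relations leave the order of Tariq and Jomo undetermined.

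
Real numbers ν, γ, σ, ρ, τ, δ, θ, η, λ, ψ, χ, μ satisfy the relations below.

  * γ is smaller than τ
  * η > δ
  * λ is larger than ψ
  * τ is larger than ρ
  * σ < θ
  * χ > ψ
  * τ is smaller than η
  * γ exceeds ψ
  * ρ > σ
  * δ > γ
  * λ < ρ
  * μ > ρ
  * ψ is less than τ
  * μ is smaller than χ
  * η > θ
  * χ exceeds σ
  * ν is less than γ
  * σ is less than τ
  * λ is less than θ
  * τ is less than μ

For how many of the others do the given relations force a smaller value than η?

9

Directly below η: θ, τ, δ.
One step further: ψ, λ, σ, ρ, γ (8 so far).
One step further: ν (9 so far).
No other element is forced below η by the given relations, so the count is 9.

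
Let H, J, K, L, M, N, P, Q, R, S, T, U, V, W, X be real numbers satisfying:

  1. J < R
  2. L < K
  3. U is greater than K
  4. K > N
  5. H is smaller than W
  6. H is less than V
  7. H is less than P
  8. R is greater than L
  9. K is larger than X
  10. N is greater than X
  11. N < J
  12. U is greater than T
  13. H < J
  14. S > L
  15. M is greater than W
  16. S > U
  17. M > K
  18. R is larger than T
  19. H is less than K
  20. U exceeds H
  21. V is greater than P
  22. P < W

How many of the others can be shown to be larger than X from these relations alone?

The elements the relations force above X are N, J, K, M, U, R, S — no chain reaches any other.
That is 7.

7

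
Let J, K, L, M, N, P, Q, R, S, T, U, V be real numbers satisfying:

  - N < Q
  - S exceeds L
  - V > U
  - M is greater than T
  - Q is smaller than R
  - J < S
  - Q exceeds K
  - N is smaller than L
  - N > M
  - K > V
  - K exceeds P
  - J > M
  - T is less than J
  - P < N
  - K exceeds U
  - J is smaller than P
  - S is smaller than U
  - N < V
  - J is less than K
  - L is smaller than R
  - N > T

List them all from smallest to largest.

T < M < J < P < N < L < S < U < V < K < Q < R

Nothing is placed below T, so it is least; from there T < M; M < J; J < P; P < N; N < L; L < S; S < U; U < V; V < K; K < Q; Q < R, each given directly.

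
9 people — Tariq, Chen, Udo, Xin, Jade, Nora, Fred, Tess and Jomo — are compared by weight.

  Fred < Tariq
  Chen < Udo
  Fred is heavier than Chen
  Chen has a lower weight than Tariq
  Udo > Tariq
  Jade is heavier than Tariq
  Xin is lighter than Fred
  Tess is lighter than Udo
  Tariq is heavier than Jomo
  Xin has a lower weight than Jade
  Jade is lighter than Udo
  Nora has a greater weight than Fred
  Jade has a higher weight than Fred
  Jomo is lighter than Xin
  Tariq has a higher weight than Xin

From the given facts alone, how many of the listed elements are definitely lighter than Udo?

7

Directly below Udo: Chen, Tariq, Jade, Tess.
One step further: Jomo, Xin, Fred (7 so far).
No other element is forced below Udo by the given relations, so the count is 7.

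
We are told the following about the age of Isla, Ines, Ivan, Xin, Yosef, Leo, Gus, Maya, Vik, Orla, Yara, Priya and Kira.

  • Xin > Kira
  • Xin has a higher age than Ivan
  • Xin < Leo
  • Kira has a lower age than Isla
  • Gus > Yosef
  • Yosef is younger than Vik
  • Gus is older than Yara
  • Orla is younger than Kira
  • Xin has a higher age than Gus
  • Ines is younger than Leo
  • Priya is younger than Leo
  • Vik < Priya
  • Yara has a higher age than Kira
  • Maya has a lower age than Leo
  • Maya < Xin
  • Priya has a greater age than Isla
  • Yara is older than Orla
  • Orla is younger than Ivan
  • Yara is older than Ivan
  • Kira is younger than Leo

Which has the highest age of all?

Yosef is not greatest since Yosef < Vik; Maya is not greatest since Maya < Leo; Orla is not greatest since Orla < Yara; Vik is not greatest since Vik < Priya; Kira is not greatest since Kira < Leo; Isla is not greatest since Isla < Priya; Ivan is not greatest since Ivan < Xin; Priya is not greatest since Priya < Leo; Yara is not greatest since Yara < Gus; Gus is not greatest since Gus < Xin; Ines is not greatest since Ines < Leo; Xin is not greatest since Xin < Leo.
Only Leo has nothing above it, so Leo is the highest age.

Leo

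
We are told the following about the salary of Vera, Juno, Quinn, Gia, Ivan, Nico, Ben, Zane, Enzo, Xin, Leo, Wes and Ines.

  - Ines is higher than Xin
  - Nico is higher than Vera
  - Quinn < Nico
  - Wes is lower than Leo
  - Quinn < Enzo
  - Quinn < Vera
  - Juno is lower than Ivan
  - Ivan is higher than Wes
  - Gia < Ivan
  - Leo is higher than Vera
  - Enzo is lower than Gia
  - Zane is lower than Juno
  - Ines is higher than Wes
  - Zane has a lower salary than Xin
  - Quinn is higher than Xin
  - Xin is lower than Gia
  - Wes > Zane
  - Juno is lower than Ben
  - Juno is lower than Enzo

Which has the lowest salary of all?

Xin is not least since Zane < Xin; Quinn is not least since Xin < Quinn; Wes is not least since Zane < Wes; Vera is not least since Quinn < Vera; Juno is not least since Zane < Juno; Enzo is not least since Juno < Enzo; Gia is not least since Enzo < Gia; Ben is not least since Juno < Ben; Leo is not least since Vera < Leo; Ines is not least since Wes < Ines; Nico is not least since Quinn < Nico; Ivan is not least since Wes < Ivan.
Only Zane has nothing below it, so Zane is the lowest salary.

Zane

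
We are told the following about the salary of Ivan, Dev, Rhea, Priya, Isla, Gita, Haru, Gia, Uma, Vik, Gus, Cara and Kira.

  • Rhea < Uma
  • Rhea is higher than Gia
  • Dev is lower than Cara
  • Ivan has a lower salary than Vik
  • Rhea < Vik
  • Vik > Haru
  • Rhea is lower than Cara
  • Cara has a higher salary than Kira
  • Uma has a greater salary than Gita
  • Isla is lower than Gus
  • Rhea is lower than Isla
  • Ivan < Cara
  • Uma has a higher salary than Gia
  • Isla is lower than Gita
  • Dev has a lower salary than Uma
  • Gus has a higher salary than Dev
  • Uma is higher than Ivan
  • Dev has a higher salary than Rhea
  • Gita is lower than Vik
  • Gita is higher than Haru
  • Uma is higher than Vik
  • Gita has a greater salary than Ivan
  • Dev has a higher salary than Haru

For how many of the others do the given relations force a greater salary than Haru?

Directly above Haru: Gita, Dev, Vik.
One step further: Gus, Uma, Cara (6 so far).
Nothing else is reachable above Haru; 6 in all.

6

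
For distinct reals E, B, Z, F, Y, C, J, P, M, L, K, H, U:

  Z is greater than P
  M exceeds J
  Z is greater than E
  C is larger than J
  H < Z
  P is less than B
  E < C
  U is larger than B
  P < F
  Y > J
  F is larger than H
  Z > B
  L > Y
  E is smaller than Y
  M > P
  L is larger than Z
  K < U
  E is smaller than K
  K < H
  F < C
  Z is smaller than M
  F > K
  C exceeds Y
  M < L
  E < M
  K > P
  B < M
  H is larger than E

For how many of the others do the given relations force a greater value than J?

The elements the relations force above J are Y, C, M, L — no chain reaches any other.
That is 4.

4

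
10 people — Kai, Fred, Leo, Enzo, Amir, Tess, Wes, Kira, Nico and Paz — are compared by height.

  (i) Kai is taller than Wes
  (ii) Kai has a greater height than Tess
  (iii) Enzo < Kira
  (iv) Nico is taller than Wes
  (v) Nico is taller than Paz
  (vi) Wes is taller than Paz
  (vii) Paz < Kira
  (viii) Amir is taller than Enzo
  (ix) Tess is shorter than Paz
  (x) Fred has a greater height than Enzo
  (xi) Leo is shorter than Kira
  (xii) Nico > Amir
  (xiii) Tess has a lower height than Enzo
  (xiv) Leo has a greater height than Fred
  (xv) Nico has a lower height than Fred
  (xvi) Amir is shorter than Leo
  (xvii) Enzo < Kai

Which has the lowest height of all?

Tess

Chaining upward from Tess: directly above it, Paz, Enzo, Kai; then Wes, Amir, Nico, Fred, Kira; then Leo.
That covers every other element, and nothing is given below Tess, so Tess is the lowest height.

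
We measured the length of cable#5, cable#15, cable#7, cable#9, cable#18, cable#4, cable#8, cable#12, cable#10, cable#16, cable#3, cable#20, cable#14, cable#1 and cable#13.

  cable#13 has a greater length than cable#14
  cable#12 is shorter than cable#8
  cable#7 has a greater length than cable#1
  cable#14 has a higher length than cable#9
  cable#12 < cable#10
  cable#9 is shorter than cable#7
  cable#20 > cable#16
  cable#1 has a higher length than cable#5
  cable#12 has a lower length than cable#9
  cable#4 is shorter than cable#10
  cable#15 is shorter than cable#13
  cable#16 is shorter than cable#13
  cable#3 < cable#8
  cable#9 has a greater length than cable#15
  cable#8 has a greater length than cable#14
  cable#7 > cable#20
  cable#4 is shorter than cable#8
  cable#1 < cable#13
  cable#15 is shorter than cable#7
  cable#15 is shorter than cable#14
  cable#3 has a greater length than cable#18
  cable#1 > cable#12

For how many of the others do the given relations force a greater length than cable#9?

From cable#9 the given relations immediately reach cable#14, cable#7.
From those, cable#8, cable#13 — 4 in total.
No other element is forced above cable#9 by the given relations, so the count is 4.

4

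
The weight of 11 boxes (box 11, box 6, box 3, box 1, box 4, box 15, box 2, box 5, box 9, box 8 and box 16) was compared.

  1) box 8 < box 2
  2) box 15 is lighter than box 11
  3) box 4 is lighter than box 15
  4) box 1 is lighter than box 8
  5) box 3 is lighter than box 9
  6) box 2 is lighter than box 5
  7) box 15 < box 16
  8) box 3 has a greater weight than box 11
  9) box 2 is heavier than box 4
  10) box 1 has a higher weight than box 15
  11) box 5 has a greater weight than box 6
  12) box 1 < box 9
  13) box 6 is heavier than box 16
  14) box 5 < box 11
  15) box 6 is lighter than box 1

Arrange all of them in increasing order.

box 4 < box 15 < box 16 < box 6 < box 1 < box 8 < box 2 < box 5 < box 11 < box 3 < box 9

Each adjacent pair is fixed by a given relation: box 4 < box 15; box 15 < box 16; box 16 < box 6; box 6 < box 1; box 1 < box 8; box 8 < box 2; box 2 < box 5; box 5 < box 11; box 11 < box 3; box 3 < box 9. Chaining them end to end gives the full order.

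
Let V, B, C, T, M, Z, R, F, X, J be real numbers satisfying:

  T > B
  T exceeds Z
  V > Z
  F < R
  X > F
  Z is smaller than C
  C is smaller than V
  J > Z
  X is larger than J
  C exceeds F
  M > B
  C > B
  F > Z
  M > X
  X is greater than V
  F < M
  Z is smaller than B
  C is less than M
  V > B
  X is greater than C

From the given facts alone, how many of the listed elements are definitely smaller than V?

Directly below V: Z, B, C.
One step further: F (4 so far).
Nothing else is reachable below V; 4 in all.

4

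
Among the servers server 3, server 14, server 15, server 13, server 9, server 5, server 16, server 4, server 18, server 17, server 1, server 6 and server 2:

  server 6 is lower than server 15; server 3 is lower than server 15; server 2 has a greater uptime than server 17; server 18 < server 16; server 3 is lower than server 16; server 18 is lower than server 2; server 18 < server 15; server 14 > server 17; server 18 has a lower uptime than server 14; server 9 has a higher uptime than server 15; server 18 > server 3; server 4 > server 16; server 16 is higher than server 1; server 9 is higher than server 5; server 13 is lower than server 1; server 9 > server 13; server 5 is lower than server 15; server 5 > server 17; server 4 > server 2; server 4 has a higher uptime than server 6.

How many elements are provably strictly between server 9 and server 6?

The relations place server 6 below server 9. An element lies strictly between them when it is forced above server 6 and also forced below server 9.
Above server 6: {server 15, server 4}. Below server 9: {server 3, server 17, server 5, server 18, server 15, server 13}.
Intersection: {server 15} — 1.

1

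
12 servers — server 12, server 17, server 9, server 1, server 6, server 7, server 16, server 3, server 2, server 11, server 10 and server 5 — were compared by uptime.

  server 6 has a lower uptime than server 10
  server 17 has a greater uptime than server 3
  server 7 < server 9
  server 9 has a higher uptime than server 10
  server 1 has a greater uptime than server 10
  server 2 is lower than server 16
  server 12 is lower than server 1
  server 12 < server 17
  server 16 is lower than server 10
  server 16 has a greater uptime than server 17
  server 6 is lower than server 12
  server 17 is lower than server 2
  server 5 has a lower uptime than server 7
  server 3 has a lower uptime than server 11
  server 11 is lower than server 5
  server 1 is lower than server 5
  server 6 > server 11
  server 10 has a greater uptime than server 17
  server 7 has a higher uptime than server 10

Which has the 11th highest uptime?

server 11

The consecutive relations fix a unique order: server 3 < server 11 < server 6 < server 12 < server 17 < server 2 < server 16 < server 10 < server 1 < server 5 < server 7 < server 9.
The 11th largest is server 11.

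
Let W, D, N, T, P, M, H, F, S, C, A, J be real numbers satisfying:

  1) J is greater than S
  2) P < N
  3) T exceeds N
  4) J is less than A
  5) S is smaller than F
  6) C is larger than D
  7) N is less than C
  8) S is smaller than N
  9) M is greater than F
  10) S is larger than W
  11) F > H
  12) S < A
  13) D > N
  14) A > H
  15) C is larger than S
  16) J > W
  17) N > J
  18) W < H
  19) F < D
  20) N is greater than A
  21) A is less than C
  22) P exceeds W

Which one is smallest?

W

S is not least since W < S; J is not least since W < J; P is not least since W < P; H is not least since W < H; A is not least since J < A; N is not least since S < N; F is not least since H < F; M is not least since F < M; D is not least since F < D; T is not least since N < T; C is not least since D < C.
Only W has nothing below it, so W is the smallest.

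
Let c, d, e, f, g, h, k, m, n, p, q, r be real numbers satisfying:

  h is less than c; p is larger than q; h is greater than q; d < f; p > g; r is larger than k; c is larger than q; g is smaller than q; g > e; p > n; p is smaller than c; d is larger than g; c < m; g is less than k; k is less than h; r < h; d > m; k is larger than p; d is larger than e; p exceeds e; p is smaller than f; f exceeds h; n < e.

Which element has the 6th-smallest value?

The consecutive relations fix a unique order: n < e < g < q < p < k < r < h < c < m < d < f.
Counting 6 from the smallest end gives k.

k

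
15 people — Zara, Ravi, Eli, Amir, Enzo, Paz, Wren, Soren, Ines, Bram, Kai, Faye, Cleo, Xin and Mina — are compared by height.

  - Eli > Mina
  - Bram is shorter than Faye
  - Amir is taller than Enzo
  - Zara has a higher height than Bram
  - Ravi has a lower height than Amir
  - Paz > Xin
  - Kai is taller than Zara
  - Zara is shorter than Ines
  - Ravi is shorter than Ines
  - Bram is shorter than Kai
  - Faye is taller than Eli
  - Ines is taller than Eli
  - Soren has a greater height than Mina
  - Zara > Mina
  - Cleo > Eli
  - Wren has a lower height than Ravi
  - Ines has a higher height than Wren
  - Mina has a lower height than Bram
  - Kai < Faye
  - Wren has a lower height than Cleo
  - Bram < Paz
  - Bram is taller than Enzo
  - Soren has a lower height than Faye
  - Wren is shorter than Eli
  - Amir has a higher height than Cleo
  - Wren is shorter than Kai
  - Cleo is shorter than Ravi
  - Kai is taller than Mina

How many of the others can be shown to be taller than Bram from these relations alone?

5

The elements the relations force above Bram are Zara, Ines, Paz, Kai, Faye — no chain reaches any other.
That is 5.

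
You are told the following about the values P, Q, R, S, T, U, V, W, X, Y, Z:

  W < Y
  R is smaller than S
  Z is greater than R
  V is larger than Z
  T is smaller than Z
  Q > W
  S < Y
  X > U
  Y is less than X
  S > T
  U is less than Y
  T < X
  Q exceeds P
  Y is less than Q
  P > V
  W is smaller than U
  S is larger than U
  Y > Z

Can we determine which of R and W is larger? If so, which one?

Following every chain through R: above R we get Z, V, P, S, Y, Q, X.
W is not reached, and no chain runs the other way from W to R.
So the given relations leave the order of R and W undetermined.

undetermined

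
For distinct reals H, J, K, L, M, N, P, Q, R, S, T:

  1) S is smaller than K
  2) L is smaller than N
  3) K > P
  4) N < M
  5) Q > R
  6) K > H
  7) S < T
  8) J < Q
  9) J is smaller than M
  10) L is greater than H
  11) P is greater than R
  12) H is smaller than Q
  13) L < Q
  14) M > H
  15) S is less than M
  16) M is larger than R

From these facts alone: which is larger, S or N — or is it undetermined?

undetermined

Following every chain through S: above S we get M, T, K.
N is not reached, and no chain runs the other way from N to S.
So the given relations leave the order of S and N undetermined.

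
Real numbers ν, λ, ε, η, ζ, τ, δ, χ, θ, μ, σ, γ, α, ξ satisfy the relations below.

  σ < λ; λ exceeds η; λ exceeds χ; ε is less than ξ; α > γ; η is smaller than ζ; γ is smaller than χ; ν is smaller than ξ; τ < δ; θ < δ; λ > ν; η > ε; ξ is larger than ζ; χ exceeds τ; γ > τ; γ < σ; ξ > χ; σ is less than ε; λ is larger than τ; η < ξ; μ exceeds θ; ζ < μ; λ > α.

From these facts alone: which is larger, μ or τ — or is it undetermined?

μ

The relevant relations are τ < γ; γ < σ; σ < ε; ε < η; η < ζ; ζ < μ.
Chaining these gives τ < γ < σ < ε < η < ζ < μ.
So μ is larger.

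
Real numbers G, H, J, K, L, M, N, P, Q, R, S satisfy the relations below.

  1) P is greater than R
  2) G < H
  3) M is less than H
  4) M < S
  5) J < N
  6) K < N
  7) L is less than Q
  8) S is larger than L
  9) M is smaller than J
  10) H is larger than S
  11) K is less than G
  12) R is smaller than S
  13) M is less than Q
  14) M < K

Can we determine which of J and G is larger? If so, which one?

Following every chain through G: above G we get H; below G we get M, K.
J is not reached, and no chain runs the other way from J to G.
So the given relations leave the order of G and J undetermined.

undetermined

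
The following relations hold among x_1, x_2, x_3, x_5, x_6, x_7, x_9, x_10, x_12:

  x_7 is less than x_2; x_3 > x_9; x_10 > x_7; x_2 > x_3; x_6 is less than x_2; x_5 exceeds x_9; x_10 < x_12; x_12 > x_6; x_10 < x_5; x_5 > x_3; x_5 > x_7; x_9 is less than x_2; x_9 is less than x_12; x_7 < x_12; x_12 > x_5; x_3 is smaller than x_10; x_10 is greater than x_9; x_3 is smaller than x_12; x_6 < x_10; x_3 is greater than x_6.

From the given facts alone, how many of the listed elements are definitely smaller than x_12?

From x_12 the given relations immediately reach x_9, x_6, x_3, x_7, x_10, x_5.
No other element is forced below x_12 by the given relations, so the count is 6.

6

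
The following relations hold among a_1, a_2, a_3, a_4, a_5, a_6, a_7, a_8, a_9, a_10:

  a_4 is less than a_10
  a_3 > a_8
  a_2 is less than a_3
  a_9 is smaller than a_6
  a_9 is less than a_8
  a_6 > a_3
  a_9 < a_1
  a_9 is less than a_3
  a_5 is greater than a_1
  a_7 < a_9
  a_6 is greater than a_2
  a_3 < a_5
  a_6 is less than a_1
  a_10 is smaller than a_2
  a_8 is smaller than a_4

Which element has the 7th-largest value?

a_4

Piecing the relations together gives one ordering: a_7 < a_9 < a_8 < a_4 < a_10 < a_2 < a_3 < a_6 < a_1 < a_5.
The 7th largest is a_4.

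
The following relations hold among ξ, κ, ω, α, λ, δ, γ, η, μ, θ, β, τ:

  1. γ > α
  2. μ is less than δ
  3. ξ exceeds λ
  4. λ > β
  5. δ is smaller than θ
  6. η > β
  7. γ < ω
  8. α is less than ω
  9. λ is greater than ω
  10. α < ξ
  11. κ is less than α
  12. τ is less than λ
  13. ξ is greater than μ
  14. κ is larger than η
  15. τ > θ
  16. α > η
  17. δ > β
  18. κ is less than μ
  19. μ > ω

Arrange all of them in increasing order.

β < η < κ < α < γ < ω < μ < δ < θ < τ < λ < ξ

Each adjacent pair is fixed by a given relation: β < η; η < κ; κ < α; α < γ; γ < ω; ω < μ; μ < δ; δ < θ; θ < τ; τ < λ; λ < ξ. Chaining them end to end gives the full order.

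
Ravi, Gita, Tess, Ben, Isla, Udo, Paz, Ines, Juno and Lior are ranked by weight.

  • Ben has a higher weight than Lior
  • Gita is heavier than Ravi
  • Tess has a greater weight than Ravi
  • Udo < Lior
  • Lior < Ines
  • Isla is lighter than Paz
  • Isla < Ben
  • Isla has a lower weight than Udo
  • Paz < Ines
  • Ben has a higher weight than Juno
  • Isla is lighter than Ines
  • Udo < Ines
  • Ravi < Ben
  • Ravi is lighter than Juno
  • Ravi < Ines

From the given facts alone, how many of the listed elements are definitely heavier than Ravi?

From Ravi the given relations immediately reach Juno, Gita, Ben, Ines, Tess.
Nothing else is reachable above Ravi; 5 in all.

5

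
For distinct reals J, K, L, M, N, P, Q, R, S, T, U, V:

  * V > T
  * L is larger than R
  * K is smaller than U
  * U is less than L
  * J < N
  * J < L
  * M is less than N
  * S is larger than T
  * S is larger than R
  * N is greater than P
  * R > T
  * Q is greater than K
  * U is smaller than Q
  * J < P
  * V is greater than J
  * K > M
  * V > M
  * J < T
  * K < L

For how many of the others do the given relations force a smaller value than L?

Directly below L: J, R, K, U.
One step further: T, M (6 so far).
No other element is forced below L by the given relations, so the count is 6.

6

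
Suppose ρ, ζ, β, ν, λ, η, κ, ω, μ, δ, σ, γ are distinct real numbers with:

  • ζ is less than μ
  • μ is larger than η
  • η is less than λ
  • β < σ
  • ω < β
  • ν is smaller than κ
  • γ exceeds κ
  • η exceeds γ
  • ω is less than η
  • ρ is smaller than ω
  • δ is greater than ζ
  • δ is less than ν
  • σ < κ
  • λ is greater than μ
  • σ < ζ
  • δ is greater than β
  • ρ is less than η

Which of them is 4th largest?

γ

Chaining the given pairs: ρ < ω < β < σ < ζ < δ < ν < κ < γ < η < μ < λ.
The 4th largest is γ.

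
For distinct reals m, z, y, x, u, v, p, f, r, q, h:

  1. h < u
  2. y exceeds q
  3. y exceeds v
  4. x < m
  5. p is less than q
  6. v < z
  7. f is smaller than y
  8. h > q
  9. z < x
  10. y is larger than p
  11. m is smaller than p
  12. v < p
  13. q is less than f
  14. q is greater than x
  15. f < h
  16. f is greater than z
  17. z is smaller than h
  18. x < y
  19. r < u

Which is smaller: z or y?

z

z < x < m < p < q < y, by transitivity through x, m, p, q.
So z < y; z is the smaller of the two.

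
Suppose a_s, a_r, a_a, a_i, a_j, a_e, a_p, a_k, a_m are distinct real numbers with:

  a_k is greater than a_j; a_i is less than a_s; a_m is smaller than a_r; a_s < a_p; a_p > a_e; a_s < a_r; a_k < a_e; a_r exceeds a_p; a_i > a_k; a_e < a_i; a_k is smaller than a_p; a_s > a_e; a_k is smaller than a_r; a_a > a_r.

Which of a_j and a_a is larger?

a_a

a_j < a_k and a_k < a_e give a_j < a_e.
With a_e < a_s: a_j < a_k < a_e < a_s.
Then a_s < a_p extends the chain to a_p.
Then a_p < a_r extends the chain to a_r.
With a_r < a_a: a_j < a_k < a_e < a_s < a_p < a_r < a_a.
So a_j < a_a; a_a is the larger of the two.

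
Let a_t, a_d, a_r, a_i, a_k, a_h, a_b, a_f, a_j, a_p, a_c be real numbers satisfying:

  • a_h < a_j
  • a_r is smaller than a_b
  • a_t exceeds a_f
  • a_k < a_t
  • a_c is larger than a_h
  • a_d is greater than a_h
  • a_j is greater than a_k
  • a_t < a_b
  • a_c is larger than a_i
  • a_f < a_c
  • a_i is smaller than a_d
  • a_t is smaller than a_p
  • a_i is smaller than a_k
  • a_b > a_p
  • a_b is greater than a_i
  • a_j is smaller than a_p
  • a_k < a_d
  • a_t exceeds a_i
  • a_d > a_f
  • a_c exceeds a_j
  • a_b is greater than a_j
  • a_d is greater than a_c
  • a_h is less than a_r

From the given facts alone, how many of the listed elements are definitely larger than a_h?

6

From a_h the given relations immediately reach a_j, a_r, a_c, a_d.
From those, a_p, a_b — 6 in total.
Nothing else is reachable above a_h; 6 in all.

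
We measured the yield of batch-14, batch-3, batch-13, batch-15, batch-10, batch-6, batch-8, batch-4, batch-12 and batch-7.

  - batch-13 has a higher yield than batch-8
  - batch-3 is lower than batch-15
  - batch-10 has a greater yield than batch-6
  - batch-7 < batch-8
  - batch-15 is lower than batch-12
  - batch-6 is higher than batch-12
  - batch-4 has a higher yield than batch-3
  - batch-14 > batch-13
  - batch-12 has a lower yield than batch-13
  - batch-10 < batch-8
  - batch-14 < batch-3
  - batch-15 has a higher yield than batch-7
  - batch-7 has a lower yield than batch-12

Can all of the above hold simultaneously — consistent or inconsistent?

We have batch-3 < batch-15 stated directly, yet also batch-15 < batch-12 < batch-6 < batch-10 < batch-8 < batch-13 < batch-14 < batch-3 by chaining the others — so batch-15 < batch-3. Contradiction.

inconsistent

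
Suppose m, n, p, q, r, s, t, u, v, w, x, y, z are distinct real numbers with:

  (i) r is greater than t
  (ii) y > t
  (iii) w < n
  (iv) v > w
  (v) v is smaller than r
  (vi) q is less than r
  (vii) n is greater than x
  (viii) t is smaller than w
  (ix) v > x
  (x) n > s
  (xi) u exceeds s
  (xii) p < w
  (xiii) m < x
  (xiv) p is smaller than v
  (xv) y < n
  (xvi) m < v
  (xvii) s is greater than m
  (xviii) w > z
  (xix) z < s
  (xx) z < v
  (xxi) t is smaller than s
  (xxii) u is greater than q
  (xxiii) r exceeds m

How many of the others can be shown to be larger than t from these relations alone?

The elements the relations force above t are y, s, w, v, u, r, n — no chain reaches any other.
That is 7.

7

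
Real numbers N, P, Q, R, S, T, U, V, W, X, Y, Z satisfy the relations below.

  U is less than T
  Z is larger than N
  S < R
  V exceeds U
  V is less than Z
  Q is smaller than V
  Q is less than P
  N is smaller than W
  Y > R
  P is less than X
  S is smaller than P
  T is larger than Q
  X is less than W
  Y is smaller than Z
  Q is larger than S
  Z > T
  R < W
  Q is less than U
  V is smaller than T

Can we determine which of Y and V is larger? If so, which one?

Following every chain through V: above V we get T, Z; below V we get S, Q, U.
Y is not reached, and no chain runs the other way from Y to V.
So the given relations leave the order of V and Y undetermined.

undetermined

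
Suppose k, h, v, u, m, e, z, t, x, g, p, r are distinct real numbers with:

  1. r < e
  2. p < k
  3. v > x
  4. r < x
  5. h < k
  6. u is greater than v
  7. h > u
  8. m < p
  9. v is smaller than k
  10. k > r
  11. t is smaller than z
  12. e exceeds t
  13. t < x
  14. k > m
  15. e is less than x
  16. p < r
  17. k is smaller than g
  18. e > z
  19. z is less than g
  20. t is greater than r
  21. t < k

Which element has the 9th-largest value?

The consecutive relations fix a unique order: m < p < r < t < z < e < x < v < u < h < k < g.
Counting 9 from the largest end gives t.

t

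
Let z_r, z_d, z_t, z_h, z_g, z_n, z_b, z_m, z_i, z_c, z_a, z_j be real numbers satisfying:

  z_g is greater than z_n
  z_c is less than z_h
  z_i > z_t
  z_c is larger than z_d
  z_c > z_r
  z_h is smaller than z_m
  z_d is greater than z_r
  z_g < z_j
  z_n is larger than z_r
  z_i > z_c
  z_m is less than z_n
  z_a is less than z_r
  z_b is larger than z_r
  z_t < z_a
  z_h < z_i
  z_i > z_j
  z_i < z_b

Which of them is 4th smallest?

z_d

Piecing the relations together gives one ordering: z_t < z_a < z_r < z_d < z_c < z_h < z_m < z_n < z_g < z_j < z_i < z_b.
The 4th smallest is z_d.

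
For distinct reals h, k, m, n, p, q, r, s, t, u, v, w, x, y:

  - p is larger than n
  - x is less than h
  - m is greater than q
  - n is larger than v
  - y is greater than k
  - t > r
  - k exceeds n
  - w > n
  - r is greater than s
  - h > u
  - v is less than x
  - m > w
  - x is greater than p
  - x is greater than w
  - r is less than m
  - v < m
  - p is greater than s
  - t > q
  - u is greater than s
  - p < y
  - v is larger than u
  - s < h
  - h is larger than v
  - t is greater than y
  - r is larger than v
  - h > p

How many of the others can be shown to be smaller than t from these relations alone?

From t the given relations immediately reach q, y, r.
From those, s, v, p, k — 7 in total.
From those, u, n — 9 in total.
Nothing else is reachable below t; 9 in all.

9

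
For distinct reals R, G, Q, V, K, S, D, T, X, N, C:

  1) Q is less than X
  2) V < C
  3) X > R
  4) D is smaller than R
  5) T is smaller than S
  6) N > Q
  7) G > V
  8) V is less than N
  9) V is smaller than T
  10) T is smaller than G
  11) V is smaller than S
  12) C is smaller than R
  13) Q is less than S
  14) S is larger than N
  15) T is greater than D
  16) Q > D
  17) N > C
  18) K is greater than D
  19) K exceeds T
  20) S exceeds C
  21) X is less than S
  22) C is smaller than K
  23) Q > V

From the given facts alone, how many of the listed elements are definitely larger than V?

9

Directly above V: Q, C, N, T, S, G.
One step further: R, K, X (9 so far).
Nothing else is reachable above V; 9 in all.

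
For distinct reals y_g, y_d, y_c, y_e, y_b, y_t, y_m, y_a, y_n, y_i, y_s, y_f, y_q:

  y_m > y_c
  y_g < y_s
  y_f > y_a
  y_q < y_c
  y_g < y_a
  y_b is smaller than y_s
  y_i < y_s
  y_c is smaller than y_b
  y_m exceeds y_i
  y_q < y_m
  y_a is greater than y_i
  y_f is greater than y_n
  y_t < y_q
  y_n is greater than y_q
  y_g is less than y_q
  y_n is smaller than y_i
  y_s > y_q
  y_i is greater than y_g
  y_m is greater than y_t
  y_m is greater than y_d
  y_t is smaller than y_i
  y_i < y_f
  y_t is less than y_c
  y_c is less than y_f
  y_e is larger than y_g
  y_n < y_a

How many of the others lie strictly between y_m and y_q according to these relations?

Chaining upward from y_q reaches: y_n, y_i, y_c, y_b, y_a, y_f, y_s.
Chaining downward from y_m reaches: y_t, y_g, y_n, y_i, y_d, y_c.
Strictly between y_q and y_m are those in both lists: y_n, y_i, y_c — 3 elements.

3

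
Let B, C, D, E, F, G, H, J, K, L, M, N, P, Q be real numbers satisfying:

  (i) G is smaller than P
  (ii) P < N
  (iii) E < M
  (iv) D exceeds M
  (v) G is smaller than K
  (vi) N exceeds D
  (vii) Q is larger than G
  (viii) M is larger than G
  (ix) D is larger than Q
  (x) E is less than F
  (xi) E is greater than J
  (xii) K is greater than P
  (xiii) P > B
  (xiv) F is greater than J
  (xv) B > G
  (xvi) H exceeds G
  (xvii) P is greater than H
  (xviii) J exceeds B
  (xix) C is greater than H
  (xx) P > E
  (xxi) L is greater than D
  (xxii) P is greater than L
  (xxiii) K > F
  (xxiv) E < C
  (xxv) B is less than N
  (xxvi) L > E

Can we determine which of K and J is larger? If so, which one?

K

Link the given pairs in sequence: J < E; E < M; M < D; D < L; L < P; P < K.
Together: J < E < M < D < L < P < K.
So K is larger.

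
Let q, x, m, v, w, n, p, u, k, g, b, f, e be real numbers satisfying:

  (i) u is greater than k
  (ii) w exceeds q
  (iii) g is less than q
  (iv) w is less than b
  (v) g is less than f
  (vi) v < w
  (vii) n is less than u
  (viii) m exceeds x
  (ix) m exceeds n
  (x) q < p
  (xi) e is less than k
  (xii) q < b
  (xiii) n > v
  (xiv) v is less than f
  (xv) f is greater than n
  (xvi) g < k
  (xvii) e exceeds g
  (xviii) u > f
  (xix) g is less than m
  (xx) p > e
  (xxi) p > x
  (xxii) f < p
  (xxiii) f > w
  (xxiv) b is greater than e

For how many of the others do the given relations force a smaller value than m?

4

Directly below m: x, g, n.
One step further: v (4 so far).
Nothing else is reachable below m; 4 in all.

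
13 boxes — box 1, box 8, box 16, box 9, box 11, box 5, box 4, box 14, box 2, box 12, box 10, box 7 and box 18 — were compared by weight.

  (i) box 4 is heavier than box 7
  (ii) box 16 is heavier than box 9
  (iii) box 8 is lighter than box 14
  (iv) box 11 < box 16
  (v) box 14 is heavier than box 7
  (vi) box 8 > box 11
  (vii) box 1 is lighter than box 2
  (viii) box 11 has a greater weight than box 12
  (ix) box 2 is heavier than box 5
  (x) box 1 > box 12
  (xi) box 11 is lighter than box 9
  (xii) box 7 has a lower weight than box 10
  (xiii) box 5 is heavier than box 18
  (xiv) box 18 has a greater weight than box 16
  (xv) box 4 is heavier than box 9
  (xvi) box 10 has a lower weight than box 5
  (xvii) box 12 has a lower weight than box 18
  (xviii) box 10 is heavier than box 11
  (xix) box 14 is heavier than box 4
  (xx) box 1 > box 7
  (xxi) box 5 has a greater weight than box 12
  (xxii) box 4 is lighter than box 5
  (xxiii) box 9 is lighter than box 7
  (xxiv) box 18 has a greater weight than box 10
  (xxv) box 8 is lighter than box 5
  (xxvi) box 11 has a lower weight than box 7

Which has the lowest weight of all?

box 12

box 11 is not least since box 12 < box 11; box 9 is not least since box 11 < box 9; box 16 is not least since box 11 < box 16; box 7 is not least since box 9 < box 7; box 10 is not least since box 7 < box 10; box 4 is not least since box 7 < box 4; box 18 is not least since box 16 < box 18; box 8 is not least since box 11 < box 8; box 14 is not least since box 7 < box 14; box 1 is not least since box 12 < box 1; box 5 is not least since box 12 < box 5; box 2 is not least since box 1 < box 2.
Only box 12 has nothing below it, so box 12 is the lowest weight.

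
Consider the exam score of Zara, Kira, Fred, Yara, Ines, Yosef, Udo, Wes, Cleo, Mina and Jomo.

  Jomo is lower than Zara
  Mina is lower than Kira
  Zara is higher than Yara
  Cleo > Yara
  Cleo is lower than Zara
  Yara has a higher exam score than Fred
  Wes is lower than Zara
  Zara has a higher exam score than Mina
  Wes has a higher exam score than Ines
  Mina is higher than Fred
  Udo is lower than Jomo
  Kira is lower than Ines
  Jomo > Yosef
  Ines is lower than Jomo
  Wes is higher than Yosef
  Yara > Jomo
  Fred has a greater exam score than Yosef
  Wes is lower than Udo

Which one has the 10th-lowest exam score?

The consecutive relations fix a unique order: Yosef < Fred < Mina < Kira < Ines < Wes < Udo < Jomo < Yara < Cleo < Zara.
The 10th smallest is Cleo.

Cleo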